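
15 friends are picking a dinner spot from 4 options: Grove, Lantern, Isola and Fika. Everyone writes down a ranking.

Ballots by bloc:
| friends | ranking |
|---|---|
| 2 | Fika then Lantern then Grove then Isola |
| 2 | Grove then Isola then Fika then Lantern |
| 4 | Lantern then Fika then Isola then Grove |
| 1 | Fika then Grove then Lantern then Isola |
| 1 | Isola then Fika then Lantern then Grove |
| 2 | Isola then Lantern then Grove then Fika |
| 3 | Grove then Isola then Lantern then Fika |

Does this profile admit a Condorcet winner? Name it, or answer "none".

Head-to-head results (15 friends):
Grove vs Lantern: 2+1+3 = 6 for Grove, 9 for Lantern — Lantern by 9–6.
Grove vs Isola: 8 to 7, Grove.
Grove vs Fika: Grove is ranked higher on 2+2+3 = 7 ballots, Fika on 8. Fika wins 8–7.
Lantern vs Isola: Isola wins 8–7.
Lantern vs Fika: Lantern, 9–6.
Isola–Fika: Isola 8–7.
Every restaurant loses at least once (Grove loses to Lantern; Lantern loses to Isola; Isola loses to Grove; Fika loses to Lantern). The majority relation contains the cycle Grove > Isola > Lantern > Grove, so there is no Condorcet winner.

none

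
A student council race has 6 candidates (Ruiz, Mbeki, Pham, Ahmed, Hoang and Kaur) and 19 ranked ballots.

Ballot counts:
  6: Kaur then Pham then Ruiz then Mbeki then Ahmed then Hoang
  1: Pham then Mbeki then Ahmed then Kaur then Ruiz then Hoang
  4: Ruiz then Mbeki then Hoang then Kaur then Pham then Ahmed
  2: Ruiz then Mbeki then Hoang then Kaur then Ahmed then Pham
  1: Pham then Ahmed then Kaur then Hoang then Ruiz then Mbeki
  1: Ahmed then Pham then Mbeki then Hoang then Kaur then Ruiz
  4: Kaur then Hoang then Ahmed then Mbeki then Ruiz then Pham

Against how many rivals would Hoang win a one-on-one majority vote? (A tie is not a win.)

Hoang against each rival (19 voters):
Hoang–Ruiz: Ruiz 13–6.
Hoang vs Mbeki: Hoang preferred on 1+4 = 5 ballots; Mbeki wins 14–5.
Hoang vs Pham: Hoang is ranked higher on 4+2+4 = 10 ballots, Pham on 9. Hoang wins 10–9.
Hoang vs Ahmed: 10 to 9, Hoang.
Hoang vs Kaur: 4+2+1 = 7 for Hoang, 12 for Kaur — Kaur by 12–7.
Hoang beats Pham, Ahmed; loses to Ruiz, Mbeki, Kaur — 2 pairwise wins.

2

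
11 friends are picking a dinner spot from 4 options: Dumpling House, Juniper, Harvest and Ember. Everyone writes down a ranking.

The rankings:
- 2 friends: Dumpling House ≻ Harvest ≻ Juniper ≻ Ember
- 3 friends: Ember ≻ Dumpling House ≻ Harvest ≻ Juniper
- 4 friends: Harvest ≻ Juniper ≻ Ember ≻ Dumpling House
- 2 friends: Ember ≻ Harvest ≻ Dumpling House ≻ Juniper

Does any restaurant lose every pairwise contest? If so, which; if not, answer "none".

none

Pairwise majorities:
Dumpling House vs Juniper: 7 to 4, Dumpling House.
Dumpling House vs Harvest: Harvest wins 6–5.
Dumpling House vs Ember: Dumpling House preferred on 2 ballots; Ember wins 9–2.
Juniper vs Harvest: Juniper preferred on 0 ballots; Harvest wins 11–0.
Juniper vs Ember: Juniper is ranked higher on 2+4 = 6 ballots, Ember on 5. Juniper wins 6–5.
Harvest vs Ember: Harvest wins 6–5.
Every restaurant wins at least one matchup (Dumpling House beats Juniper; Juniper beats Ember; Harvest beats Dumpling House; Ember beats Dumpling House), so there is no Condorcet loser.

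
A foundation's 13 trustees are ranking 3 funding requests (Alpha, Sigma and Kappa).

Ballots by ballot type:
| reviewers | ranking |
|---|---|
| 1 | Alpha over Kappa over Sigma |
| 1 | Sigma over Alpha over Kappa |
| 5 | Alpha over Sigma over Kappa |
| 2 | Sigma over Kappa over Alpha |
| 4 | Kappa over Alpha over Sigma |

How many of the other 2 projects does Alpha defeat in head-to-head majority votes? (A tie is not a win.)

2

Alpha against each rival (13 reviewers):
Alpha vs Sigma: 1+5+4 = 10 for Alpha, 3 for Sigma — Alpha by 10–3.
Alpha vs Kappa: 7 to 6, Alpha.
Alpha beats Sigma, Kappa — 2 pairwise wins.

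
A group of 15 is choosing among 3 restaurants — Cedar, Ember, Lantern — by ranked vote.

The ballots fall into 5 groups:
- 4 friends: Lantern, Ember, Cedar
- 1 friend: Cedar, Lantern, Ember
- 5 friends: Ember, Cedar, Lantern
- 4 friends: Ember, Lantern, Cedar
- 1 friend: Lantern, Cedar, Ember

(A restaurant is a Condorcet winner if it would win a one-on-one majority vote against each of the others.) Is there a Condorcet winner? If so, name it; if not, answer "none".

Pairwise majorities:
Cedar vs Ember: Ember, 13–2.
Cedar vs Lantern: Cedar preferred on 1+5 = 6 ballots; Lantern wins 9–6.
Ember–Lantern: Ember 9–6.
Ember wins every pairwise contest, so Ember is the Condorcet winner.

Ember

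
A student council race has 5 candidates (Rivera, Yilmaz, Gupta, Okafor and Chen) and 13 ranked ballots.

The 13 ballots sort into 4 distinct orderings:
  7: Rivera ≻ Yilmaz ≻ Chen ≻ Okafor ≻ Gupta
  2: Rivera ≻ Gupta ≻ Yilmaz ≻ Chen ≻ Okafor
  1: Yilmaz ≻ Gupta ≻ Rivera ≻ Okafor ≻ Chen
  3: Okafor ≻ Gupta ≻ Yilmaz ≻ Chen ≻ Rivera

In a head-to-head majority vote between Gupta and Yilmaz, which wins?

Yilmaz

Ballots ranking Gupta above Yilmaz: 2 + 3 = 5.
Ballots ranking Yilmaz above Gupta: 13 − 5 = 8.
Yilmaz wins the head-to-head 8–5.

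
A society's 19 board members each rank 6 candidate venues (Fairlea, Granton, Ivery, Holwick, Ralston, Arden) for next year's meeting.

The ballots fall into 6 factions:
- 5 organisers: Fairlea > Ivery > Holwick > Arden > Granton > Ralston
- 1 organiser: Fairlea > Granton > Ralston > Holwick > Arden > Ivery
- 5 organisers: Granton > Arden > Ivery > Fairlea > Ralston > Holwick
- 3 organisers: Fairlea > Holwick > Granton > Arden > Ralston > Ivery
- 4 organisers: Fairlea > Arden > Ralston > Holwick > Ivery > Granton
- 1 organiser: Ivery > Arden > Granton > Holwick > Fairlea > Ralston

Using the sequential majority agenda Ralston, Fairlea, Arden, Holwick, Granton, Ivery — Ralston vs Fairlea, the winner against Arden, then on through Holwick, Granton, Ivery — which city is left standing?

Fairlea

Round 1: Ralston vs Fairlea — 0–19, Fairlea advances.
Round 2: Fairlea vs Arden — 13–6, Fairlea advances.
Round 3: Fairlea vs Holwick — 18–1, Fairlea advances.
Round 4: Fairlea vs Granton — 13–6, Fairlea advances.
Round 5: Fairlea vs Ivery — 13–6, Fairlea advances.
Fairlea survives the agenda.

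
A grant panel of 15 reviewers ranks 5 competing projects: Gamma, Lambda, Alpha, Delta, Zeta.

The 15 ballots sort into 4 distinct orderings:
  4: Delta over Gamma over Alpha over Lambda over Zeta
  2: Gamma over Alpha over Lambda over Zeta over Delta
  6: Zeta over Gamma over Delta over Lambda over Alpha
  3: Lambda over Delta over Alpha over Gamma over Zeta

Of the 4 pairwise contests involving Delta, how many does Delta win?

2

Delta against each rival (15 reviewers):
Delta vs Gamma: 4+3 = 7 for Delta, 8 for Gamma — Gamma by 8–7.
Delta vs Lambda: Delta is ranked higher on 4+6 = 10 ballots, Lambda on 5. Delta wins 10–5.
Delta–Alpha: Delta 13–2.
Delta vs Zeta: Zeta, 8–7.
Delta beats Lambda, Alpha; loses to Gamma, Zeta — 2 pairwise wins.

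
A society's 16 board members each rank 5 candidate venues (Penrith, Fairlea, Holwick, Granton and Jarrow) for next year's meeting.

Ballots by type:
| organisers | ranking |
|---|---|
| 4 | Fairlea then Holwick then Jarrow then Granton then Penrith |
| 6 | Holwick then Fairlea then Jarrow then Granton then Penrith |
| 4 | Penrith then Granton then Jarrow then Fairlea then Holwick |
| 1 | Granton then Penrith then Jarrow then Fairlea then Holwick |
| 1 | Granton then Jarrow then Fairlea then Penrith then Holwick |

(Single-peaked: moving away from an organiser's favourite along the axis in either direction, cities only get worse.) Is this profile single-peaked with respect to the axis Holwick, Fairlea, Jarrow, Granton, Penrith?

yes

Axis positions: Holwick=1, Fairlea=2, Jarrow=3, Granton=4, Penrith=5.
Type 1 (peak Fairlea at position 2): ranking walks positions 2-1-3-4-5, expanding outward from the peak — single-peaked.
Type 2 (peak Holwick at position 1): ranking walks positions 1-2-3-4-5, expanding outward from the peak — single-peaked.
Type 3 (peak Penrith at position 5): ranking walks positions 5-4-3-2-1, expanding outward from the peak — single-peaked.
Type 4 (peak Granton at position 4): ranking walks positions 4-5-3-2-1, expanding outward from the peak — single-peaked.
Type 5 (peak Granton at position 4): ranking walks positions 4-3-2-5-1, expanding outward from the peak — single-peaked.
Every ranking is single-peaked on this axis.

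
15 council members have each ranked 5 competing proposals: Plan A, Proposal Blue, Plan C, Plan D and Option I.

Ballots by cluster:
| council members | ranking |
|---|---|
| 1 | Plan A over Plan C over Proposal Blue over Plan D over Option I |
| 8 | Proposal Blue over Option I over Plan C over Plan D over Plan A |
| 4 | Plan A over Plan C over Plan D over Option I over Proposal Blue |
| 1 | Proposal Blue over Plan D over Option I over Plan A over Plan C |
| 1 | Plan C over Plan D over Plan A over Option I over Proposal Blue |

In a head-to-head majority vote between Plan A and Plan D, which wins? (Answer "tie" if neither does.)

Plan D

Ballots ranking Plan A above Plan D: 1 + 4 = 5.
Ballots ranking Plan D above Plan A: 15 − 5 = 10.
Plan D wins the head-to-head 10–5.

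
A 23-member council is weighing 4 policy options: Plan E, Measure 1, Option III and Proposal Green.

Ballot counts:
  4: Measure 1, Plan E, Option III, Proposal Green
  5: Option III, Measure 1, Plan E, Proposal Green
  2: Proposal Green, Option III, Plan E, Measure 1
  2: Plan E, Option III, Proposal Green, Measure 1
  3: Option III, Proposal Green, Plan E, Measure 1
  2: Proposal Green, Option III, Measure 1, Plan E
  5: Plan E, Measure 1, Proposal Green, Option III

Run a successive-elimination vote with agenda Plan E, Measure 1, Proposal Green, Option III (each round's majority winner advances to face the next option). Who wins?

Round 1: Plan E vs Measure 1 — 12–11, Plan E advances.
Round 2: Plan E vs Proposal Green — 16–7, Plan E advances.
Round 3: Plan E vs Option III — 11–12, Option III advances.
Option III survives the agenda.

Option III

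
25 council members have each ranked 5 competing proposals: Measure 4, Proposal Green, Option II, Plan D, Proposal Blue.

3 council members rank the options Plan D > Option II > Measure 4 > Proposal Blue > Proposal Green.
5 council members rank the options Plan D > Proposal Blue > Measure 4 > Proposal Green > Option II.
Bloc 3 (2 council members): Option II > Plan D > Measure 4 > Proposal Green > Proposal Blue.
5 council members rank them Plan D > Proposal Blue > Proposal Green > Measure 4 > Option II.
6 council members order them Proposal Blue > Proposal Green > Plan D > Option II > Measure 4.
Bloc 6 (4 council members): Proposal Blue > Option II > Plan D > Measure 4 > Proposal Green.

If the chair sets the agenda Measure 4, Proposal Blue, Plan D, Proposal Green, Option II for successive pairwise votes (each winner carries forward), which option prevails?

Round 1: Measure 4 vs Proposal Blue — 5–20, Proposal Blue advances.
Round 2: Proposal Blue vs Plan D — 10–15, Plan D advances.
Round 3: Plan D vs Proposal Green — 19–6, Plan D advances.
Round 4: Plan D vs Option II — 19–6, Plan D advances.
The agenda winner is Plan D.

Plan D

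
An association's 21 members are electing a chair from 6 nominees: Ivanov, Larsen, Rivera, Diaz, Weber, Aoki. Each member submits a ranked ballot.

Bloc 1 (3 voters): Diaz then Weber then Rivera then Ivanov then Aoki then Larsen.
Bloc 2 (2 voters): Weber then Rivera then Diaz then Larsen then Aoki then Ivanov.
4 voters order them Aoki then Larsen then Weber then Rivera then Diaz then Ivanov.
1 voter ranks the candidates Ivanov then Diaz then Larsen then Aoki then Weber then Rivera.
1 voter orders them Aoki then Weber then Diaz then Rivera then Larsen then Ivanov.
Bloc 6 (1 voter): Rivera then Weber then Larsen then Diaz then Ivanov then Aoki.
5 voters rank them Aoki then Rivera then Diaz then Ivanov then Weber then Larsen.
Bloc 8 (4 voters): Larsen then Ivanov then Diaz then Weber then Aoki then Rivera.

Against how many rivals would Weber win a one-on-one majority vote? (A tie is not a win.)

Weber against each rival (21 voters):
Weber vs Ivanov: Weber wins 11–10.
Weber vs Larsen: 3+2+1+1+5 = 12 for Weber, 9 for Larsen — Weber by 12–9.
Weber vs Rivera: Weber, 15–6.
Weber vs Diaz: Weber preferred on 2+4+1+1 = 8 ballots; Diaz wins 13–8.
Weber vs Aoki: 10 to 11, Aoki.
Weber beats Ivanov, Larsen, Rivera; loses to Diaz, Aoki — 3 pairwise wins.

3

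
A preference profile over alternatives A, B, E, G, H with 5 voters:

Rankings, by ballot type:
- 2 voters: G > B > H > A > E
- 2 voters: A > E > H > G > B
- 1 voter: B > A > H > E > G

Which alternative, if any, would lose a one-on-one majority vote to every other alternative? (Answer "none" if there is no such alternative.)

none

Head-to-head results (5 voters):
A vs B: 2 for A, 3 for B — B by 3–2.
A vs E: A is ranked higher on 2+2+1 = 5 ballots, E on 0. A wins 5–0.
A vs G: 3 to 2, A.
A–H: A 3–2.
B vs E: 2+1 = 3 for B, 2 for E — B by 3–2.
B vs G: 1 to 4, G.
B–H: B 3–2.
E vs G: E, 3–2.
E vs H: E is ranked higher on 2 ballots, H on 3. H wins 3–2.
G vs H: H wins 3–2.
Each alternative has at least one pairwise win (A beats E; B beats A; E beats G; G beats B; H beats E) — no Condorcet loser.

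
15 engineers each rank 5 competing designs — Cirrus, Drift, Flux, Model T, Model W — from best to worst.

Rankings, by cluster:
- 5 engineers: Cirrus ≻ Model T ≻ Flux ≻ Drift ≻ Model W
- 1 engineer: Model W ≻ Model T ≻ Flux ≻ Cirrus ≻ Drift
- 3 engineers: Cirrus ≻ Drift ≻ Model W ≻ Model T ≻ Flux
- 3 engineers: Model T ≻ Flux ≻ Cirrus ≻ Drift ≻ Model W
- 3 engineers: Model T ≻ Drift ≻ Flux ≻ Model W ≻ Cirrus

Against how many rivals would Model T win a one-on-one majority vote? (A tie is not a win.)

3

Model T against each rival (15 engineers):
Model T vs Cirrus: Cirrus, 8–7.
Model T vs Drift: Model T is ranked higher on 5+1+3+3 = 12 ballots, Drift on 3. Model T wins 12–3.
Model T vs Flux: Model T, 15–0.
Model T vs Model W: Model T preferred on 5+3+3 = 11 ballots; Model T wins 11–4.
Model T beats Drift, Flux, Model W; loses to Cirrus — 3 pairwise wins.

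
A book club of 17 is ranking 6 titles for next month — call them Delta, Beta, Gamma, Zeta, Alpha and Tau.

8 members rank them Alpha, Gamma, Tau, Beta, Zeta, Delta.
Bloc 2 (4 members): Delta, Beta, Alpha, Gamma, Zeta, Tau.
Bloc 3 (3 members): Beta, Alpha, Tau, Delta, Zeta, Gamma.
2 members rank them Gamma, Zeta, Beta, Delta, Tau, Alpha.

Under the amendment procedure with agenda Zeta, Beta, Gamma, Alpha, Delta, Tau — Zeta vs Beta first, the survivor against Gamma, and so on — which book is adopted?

Round 1: Zeta vs Beta — 2–15, Beta advances.
Round 2: Beta vs Gamma — 7–10, Gamma advances.
Round 3: Gamma vs Alpha — 2–15, Alpha advances.
Round 4: Alpha vs Delta — 11–6, Alpha advances.
Round 5: Alpha vs Tau — 15–2, Alpha advances.
The agenda winner is Alpha.

Alpha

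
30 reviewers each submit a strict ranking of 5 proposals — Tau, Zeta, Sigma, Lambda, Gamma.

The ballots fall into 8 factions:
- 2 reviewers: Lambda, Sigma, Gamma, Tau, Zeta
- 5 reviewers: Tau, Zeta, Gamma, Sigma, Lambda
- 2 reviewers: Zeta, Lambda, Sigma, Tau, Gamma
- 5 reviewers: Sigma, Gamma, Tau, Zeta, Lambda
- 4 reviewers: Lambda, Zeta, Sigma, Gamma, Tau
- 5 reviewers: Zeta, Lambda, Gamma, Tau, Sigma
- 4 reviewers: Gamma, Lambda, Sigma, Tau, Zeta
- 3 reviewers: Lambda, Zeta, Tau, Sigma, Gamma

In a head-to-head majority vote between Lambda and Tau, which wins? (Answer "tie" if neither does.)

Lambda

Ballots ranking Lambda above Tau: 2 + 2 + 4 + 5 + 4 + 3 = 20.
Ballots ranking Tau above Lambda: 30 − 20 = 10.
Lambda wins the head-to-head 20–10.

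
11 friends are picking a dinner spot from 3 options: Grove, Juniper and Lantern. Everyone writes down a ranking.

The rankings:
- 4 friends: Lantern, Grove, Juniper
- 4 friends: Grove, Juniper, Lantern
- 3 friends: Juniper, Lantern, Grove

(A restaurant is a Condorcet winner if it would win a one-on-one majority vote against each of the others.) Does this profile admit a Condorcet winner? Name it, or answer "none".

Head-to-head results (11 friends):
Grove–Juniper: Grove 8–3.
Grove–Lantern: Lantern 7–4.
Juniper vs Lantern: Juniper, 7–4.
Every restaurant loses at least once (Grove loses to Lantern; Juniper loses to Grove; Lantern loses to Juniper). The majority relation contains the cycle Grove → Juniper → Lantern → Grove, so there is no Condorcet winner.

none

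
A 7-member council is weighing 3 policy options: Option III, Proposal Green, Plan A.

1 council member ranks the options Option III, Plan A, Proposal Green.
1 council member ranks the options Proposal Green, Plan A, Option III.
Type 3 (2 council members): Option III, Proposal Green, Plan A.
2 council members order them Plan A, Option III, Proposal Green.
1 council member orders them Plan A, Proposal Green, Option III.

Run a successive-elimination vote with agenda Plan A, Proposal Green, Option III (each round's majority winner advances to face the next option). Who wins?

Plan A

Round 1: Plan A vs Proposal Green — 4–3, Plan A advances.
Round 2: Plan A vs Option III — 4–3, Plan A advances.
The agenda winner is Plan A.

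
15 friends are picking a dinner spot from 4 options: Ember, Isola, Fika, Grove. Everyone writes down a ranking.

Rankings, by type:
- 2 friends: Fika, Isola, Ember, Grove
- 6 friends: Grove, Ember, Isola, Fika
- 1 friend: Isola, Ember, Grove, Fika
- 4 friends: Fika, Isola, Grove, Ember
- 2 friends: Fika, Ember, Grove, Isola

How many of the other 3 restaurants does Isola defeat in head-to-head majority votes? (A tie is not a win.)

0

Isola against each rival (15 friends):
Isola vs Ember: 7 to 8, Ember.
Isola vs Fika: 7 to 8, Fika.
Isola vs Grove: Grove, 8–7.
Isola beats no one; loses to Ember, Fika, Grove — 0 pairwise wins.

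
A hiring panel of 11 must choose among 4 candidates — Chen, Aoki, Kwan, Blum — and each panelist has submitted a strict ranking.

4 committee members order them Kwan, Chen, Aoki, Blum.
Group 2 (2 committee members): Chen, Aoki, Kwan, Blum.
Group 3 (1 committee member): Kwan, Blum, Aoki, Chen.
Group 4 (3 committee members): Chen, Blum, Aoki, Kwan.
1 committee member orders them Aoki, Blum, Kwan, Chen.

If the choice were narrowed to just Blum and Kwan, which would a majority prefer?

Ballots ranking Blum above Kwan: 3 + 1 = 4.
Ballots ranking Kwan above Blum: 11 − 4 = 7.
Kwan wins the head-to-head 7–4.

Kwan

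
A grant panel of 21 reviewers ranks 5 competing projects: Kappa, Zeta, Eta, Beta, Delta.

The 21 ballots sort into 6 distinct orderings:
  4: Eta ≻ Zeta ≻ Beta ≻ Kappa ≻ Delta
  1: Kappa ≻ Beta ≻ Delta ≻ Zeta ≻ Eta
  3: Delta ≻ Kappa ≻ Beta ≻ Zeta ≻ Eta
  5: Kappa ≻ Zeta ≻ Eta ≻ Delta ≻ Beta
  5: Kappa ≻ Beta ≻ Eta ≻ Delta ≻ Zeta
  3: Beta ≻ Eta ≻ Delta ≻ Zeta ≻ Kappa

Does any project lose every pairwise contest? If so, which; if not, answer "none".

Zeta

Pairwise majorities:
Kappa vs Zeta: Kappa wins 14–7.
Kappa vs Eta: Kappa is ranked higher on 1+3+5+5 = 14 ballots, Eta on 7. Kappa wins 14–7.
Kappa vs Beta: Kappa preferred on 1+3+5+5 = 14 ballots; Kappa wins 14–7.
Kappa vs Delta: Kappa is ranked higher on 4+1+5+5 = 15 ballots, Delta on 6. Kappa wins 15–6.
Zeta vs Eta: 9 to 12, Eta.
Zeta vs Beta: 9 to 12, Beta.
Zeta vs Delta: Zeta is ranked higher on 4+5 = 9 ballots, Delta on 12. Delta wins 12–9.
Eta vs Beta: 4+5 = 9 for Eta, 12 for Beta — Beta by 12–9.
Eta vs Delta: 4+5+5+3 = 17 for Eta, 4 for Delta — Eta by 17–4.
Beta vs Delta: Beta preferred on 4+1+5+3 = 13 ballots; Beta wins 13–8.
Only Zeta has no wins; Zeta is the Condorcet loser.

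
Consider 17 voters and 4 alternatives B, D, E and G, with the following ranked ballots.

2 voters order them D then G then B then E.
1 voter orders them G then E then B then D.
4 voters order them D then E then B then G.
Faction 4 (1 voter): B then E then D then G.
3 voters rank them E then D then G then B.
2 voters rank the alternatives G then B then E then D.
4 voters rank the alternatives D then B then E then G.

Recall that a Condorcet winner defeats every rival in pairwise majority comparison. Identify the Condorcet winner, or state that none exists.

D

Check each pair by majority over 17 ballots:
B vs D: D, 13–4.
B vs E: B wins 9–8.
B vs G: B, 9–8.
D–E: D 10–7.
D vs G: D, 14–3.
E–G: E 12–5.
Only D has no losses; D is the Condorcet winner.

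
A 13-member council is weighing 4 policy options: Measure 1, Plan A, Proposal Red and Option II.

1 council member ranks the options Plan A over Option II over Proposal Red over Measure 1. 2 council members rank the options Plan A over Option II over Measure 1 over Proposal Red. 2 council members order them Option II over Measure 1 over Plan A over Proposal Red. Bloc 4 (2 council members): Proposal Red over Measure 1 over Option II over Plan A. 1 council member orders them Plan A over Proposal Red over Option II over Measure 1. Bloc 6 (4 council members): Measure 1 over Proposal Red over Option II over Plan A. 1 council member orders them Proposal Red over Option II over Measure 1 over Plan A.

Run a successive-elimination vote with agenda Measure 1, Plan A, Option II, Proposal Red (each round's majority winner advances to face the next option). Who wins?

Round 1: Measure 1 vs Plan A — 9–4, Measure 1 advances.
Round 2: Measure 1 vs Option II — 6–7, Option II advances.
Round 3: Option II vs Proposal Red — 5–8, Proposal Red advances.
Proposal Red survives the agenda.

Proposal Red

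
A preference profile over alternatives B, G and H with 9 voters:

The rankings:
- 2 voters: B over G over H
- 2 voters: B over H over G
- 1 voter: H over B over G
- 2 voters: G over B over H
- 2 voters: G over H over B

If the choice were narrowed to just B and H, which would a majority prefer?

B

Ballots ranking B above H: 2 + 2 + 2 = 6.
Ballots ranking H above B: 9 − 6 = 3.
B wins the head-to-head 6–3.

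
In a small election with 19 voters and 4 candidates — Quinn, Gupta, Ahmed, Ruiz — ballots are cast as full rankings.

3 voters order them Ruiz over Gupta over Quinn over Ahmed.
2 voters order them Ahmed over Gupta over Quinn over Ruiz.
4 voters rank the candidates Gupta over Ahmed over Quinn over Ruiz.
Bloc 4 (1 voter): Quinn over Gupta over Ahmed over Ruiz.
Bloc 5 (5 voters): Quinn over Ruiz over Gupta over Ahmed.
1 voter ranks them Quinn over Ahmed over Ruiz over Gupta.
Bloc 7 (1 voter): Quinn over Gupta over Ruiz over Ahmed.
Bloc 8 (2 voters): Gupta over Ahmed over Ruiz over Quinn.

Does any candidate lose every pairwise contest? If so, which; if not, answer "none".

Head-to-head results (19 voters):
Quinn vs Gupta: 8 to 11, Gupta.
Quinn vs Ahmed: 3+1+5+1+1 = 11 for Quinn, 8 for Ahmed — Quinn by 11–8.
Quinn vs Ruiz: Quinn wins 14–5.
Gupta vs Ahmed: Gupta wins 16–3.
Gupta vs Ruiz: Gupta wins 10–9.
Ahmed vs Ruiz: 10 to 9, Ahmed.
Ruiz loses to every other candidate — it is the Condorcet loser.

Ruiz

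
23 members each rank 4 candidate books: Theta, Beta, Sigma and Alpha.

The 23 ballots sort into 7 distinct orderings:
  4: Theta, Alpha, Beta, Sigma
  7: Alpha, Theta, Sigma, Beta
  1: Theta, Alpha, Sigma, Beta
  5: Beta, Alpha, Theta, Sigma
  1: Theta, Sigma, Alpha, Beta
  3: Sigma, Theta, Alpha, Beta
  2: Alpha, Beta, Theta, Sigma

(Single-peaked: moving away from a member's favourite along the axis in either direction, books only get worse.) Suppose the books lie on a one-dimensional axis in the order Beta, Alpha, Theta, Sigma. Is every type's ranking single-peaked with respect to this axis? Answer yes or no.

yes

Axis positions: Beta=1, Alpha=2, Theta=3, Sigma=4.
Type 1 (peak Theta at position 3): ranking walks positions 3-2-1-4, expanding outward from the peak — single-peaked.
Type 2 (peak Alpha at position 2): ranking walks positions 2-3-4-1, expanding outward from the peak — single-peaked.
Type 3 (peak Theta at position 3): ranking walks positions 3-2-4-1, expanding outward from the peak — single-peaked.
Type 4 (peak Beta at position 1): ranking walks positions 1-2-3-4, expanding outward from the peak — single-peaked.
Type 5 (peak Theta at position 3): ranking walks positions 3-4-2-1, expanding outward from the peak — single-peaked.
Type 6 (peak Sigma at position 4): ranking walks positions 4-3-2-1, expanding outward from the peak — single-peaked.
Type 7 (peak Alpha at position 2): ranking walks positions 2-1-3-4, expanding outward from the peak — single-peaked.
Every ranking is single-peaked on this axis.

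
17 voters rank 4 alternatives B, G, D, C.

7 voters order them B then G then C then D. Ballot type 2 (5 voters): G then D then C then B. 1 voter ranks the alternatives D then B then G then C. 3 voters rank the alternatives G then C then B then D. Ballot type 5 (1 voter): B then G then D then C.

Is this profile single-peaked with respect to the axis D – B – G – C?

Axis positions: D=1, B=2, G=3, C=4.
Ballot type 1 (peak B at position 2): ranking walks positions 2-3-4-1, expanding outward from the peak — single-peaked.
Ballot type 2: ranking walks positions 3-1-4-2; D is ranked above B even though B lies between D and the peak G on the axis — preferences dip and rise again. Not single-peaked.
Ballot type 3 (peak D at position 1): ranking walks positions 1-2-3-4, expanding outward from the peak — single-peaked.
Ballot type 4 (peak G at position 3): ranking walks positions 3-4-2-1, expanding outward from the peak — single-peaked.
Ballot type 5 (peak B at position 2): ranking walks positions 2-3-1-4, expanding outward from the peak — single-peaked.
Ballot type 2 violates single-peakedness, so the profile is not single-peaked on this axis.

no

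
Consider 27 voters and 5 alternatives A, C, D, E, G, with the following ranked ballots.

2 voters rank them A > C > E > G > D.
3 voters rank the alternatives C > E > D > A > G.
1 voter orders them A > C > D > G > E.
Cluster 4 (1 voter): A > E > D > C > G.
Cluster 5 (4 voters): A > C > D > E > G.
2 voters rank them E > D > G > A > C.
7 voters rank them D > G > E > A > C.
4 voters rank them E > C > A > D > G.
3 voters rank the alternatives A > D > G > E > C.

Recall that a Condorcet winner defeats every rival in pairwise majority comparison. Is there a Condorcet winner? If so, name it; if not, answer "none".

none

Check each pair by majority over 27 ballots:
A vs C: A is ranked higher on 20 ballots, C on 7. A wins 20–7.
A vs D: A preferred on 2+1+1+4+4+3 = 15 ballots; A wins 15–12.
A vs E: A is ranked higher on 2+1+1+4+3 = 11 ballots, E on 16. E wins 16–11.
A vs G: A is ranked higher on 18 ballots, G on 9. A wins 18–9.
C vs D: 2+3+1+4+4 = 14 for C, 13 for D — C by 14–13.
C vs E: C is ranked higher on 2+3+1+4 = 10 ballots, E on 17. E wins 17–10.
C vs G: C is ranked higher on 2+3+1+1+4+4 = 15 ballots, G on 12. C wins 15–12.
D vs E: 15 to 12, D.
D vs G: 25 to 2, D.
E vs G: E is ranked higher on 2+3+1+4+2+4 = 16 ballots, G on 11. E wins 16–11.
Every alternative loses at least once (A loses to E; C loses to A; D loses to A; E loses to D; G loses to A). The majority relation contains the cycle A → D → E → A, so there is no Condorcet winner.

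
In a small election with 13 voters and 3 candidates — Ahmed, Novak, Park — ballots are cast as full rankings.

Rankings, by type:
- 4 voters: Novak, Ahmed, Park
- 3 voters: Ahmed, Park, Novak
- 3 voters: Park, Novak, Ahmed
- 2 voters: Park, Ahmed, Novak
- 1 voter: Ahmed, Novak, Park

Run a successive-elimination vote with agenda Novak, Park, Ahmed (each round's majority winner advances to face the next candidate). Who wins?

Round 1: Novak vs Park — 5–8, Park advances.
Round 2: Park vs Ahmed — 5–8, Ahmed advances.
Ahmed survives the agenda.

Ahmed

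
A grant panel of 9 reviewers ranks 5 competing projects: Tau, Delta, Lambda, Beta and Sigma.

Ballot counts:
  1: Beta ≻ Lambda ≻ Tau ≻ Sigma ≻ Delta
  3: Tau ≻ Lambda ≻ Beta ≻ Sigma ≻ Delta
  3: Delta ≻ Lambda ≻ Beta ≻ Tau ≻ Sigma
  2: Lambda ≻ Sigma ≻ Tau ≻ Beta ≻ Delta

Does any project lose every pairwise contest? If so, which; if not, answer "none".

Head-to-head results (9 reviewers):
Tau–Delta: Tau 6–3.
Tau vs Lambda: Tau preferred on 3 ballots; Lambda wins 6–3.
Tau vs Beta: Tau preferred on 3+2 = 5 ballots; Tau wins 5–4.
Tau vs Sigma: Tau, 7–2.
Delta vs Lambda: Lambda, 6–3.
Delta vs Beta: Beta, 6–3.
Delta vs Sigma: 3 for Delta, 6 for Sigma — Sigma by 6–3.
Lambda vs Beta: Lambda preferred on 3+3+2 = 8 ballots; Lambda wins 8–1.
Lambda vs Sigma: Lambda wins 9–0.
Beta–Sigma: Beta 7–2.
Only Delta has no wins; Delta is the Condorcet loser.

Delta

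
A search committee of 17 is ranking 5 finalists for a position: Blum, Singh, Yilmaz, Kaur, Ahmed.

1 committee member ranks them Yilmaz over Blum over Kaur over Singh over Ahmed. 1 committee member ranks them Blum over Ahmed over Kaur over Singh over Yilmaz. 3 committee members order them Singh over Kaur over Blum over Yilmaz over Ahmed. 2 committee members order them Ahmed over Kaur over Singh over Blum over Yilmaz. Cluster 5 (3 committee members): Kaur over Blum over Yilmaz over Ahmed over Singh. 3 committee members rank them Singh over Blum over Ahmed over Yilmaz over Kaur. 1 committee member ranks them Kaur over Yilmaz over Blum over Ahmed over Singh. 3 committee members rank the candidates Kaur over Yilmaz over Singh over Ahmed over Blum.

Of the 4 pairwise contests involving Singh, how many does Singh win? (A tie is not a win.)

3

Singh against each rival (17 committee members):
Singh vs Blum: Singh is ranked higher on 3+2+3+3 = 11 ballots, Blum on 6. Singh wins 11–6.
Singh vs Yilmaz: Singh wins 9–8.
Singh–Kaur: Kaur 11–6.
Singh vs Ahmed: 1+3+3+3 = 10 for Singh, 7 for Ahmed — Singh by 10–7.
Singh beats Blum, Yilmaz, Ahmed; loses to Kaur — 3 pairwise wins.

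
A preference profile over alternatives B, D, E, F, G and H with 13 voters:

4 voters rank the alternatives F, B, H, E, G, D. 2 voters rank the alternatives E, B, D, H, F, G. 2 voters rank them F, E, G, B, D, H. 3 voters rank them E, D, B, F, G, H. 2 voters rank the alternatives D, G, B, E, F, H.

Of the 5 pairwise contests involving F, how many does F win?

2

F against each rival (13 voters):
F vs B: 4+2 = 6 for F, 7 for B — B by 7–6.
F vs D: D, 7–6.
F vs E: E, 7–6.
F vs G: F wins 11–2.
F vs H: F preferred on 4+2+3+2 = 11 ballots; F wins 11–2.
F beats G, H; loses to B, D, E — 2 pairwise wins.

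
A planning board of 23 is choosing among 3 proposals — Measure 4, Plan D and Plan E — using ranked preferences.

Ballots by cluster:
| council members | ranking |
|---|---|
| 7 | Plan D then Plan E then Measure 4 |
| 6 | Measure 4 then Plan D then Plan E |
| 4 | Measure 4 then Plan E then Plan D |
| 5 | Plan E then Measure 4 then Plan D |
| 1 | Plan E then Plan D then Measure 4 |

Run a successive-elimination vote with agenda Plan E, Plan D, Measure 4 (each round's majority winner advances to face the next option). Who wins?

Round 1: Plan E vs Plan D — 10–13, Plan D advances.
Round 2: Plan D vs Measure 4 — 8–15, Measure 4 advances.
The agenda winner is Measure 4.

Measure 4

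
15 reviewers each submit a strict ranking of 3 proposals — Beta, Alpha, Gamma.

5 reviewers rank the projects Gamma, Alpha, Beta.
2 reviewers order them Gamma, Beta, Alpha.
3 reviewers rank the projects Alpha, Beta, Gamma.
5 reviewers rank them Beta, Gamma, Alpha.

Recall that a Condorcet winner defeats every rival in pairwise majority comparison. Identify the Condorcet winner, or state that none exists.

none

Check each pair by majority over 15 ballots:
Beta vs Alpha: 2+5 = 7 for Beta, 8 for Alpha — Alpha by 8–7.
Beta vs Gamma: Beta is ranked higher on 3+5 = 8 ballots, Gamma on 7. Beta wins 8–7.
Alpha vs Gamma: 3 for Alpha, 12 for Gamma — Gamma by 12–3.
Every project loses at least once (Beta loses to Alpha; Alpha loses to Gamma; Gamma loses to Beta). The majority relation contains the cycle Beta > Gamma > Alpha > Beta, so there is no Condorcet winner.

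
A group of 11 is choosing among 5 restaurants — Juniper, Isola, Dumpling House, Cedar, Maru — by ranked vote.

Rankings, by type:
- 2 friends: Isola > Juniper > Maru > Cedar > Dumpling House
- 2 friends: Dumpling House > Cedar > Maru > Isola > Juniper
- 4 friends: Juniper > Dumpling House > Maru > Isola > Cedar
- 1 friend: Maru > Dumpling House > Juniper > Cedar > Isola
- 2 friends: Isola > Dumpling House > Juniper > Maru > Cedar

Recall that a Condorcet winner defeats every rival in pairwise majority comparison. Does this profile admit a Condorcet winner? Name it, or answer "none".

none

Check each pair by majority over 11 ballots:
Juniper vs Isola: 4+1 = 5 for Juniper, 6 for Isola — Isola by 6–5.
Juniper vs Dumpling House: Juniper preferred on 2+4 = 6 ballots; Juniper wins 6–5.
Juniper vs Cedar: Juniper is ranked higher on 2+4+1+2 = 9 ballots, Cedar on 2. Juniper wins 9–2.
Juniper vs Maru: 2+4+2 = 8 for Juniper, 3 for Maru — Juniper by 8–3.
Isola vs Dumpling House: Isola preferred on 2+2 = 4 ballots; Dumpling House wins 7–4.
Isola vs Cedar: 2+4+2 = 8 for Isola, 3 for Cedar — Isola by 8–3.
Isola vs Maru: 4 to 7, Maru.
Dumpling House vs Cedar: 2+4+1+2 = 9 for Dumpling House, 2 for Cedar — Dumpling House by 9–2.
Dumpling House vs Maru: 8 to 3, Dumpling House.
Cedar vs Maru: Cedar is ranked higher on 2 ballots, Maru on 9. Maru wins 9–2.
Every restaurant loses at least once (Juniper loses to Isola; Isola loses to Dumpling House; Dumpling House loses to Juniper; Cedar loses to Juniper; Maru loses to Juniper). The majority relation contains the cycle Juniper → Dumpling House → Isola → Juniper, so there is no Condorcet winner.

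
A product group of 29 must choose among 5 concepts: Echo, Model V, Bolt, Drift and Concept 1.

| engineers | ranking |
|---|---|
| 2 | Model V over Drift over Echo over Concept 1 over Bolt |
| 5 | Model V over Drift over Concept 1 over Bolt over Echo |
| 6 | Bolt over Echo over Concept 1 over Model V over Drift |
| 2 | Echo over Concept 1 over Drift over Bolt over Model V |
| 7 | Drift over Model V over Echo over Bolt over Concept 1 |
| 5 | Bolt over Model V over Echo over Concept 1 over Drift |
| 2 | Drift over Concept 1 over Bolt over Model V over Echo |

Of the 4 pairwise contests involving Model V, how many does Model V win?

Model V against each rival (29 engineers):
Model V vs Echo: Model V wins 21–8.
Model V–Bolt: Bolt 15–14.
Model V vs Drift: 18 to 11, Model V.
Model V vs Concept 1: Model V, 19–10.
Model V beats Echo, Drift, Concept 1; loses to Bolt — 3 pairwise wins.

3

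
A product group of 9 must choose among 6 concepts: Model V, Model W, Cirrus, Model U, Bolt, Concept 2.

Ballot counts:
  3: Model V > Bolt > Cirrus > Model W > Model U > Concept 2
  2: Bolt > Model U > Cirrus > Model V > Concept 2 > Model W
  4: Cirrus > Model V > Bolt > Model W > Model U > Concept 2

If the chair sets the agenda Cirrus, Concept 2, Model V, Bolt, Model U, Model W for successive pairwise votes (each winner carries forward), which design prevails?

Bolt

Round 1: Cirrus vs Concept 2 — 9–0, Cirrus advances.
Round 2: Cirrus vs Model V — 6–3, Cirrus advances.
Round 3: Cirrus vs Bolt — 4–5, Bolt advances.
Round 4: Bolt vs Model U — 9–0, Bolt advances.
Round 5: Bolt vs Model W — 9–0, Bolt advances.
The agenda winner is Bolt.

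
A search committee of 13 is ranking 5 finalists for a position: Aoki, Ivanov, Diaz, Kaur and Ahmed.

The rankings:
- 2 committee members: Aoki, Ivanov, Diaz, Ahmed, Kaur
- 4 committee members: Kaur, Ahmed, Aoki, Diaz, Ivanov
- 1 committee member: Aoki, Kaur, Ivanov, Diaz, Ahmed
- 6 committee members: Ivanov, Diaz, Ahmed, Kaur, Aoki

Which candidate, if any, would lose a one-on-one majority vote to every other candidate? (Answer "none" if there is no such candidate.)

none

Head-to-head results (13 committee members):
Aoki vs Ivanov: Aoki wins 7–6.
Aoki vs Diaz: Aoki wins 7–6.
Aoki vs Kaur: Kaur wins 10–3.
Aoki vs Ahmed: Ahmed, 10–3.
Ivanov vs Diaz: Ivanov, 9–4.
Ivanov–Kaur: Ivanov 8–5.
Ivanov–Ahmed: Ivanov 9–4.
Diaz–Kaur: Diaz 8–5.
Diaz vs Ahmed: 9 to 4, Diaz.
Kaur vs Ahmed: Ahmed wins 8–5.
No candidate is winless: Aoki beats Ivanov; Ivanov beats Diaz; Diaz beats Kaur; Kaur beats Aoki; Ahmed beats Aoki. There is no Condorcet loser.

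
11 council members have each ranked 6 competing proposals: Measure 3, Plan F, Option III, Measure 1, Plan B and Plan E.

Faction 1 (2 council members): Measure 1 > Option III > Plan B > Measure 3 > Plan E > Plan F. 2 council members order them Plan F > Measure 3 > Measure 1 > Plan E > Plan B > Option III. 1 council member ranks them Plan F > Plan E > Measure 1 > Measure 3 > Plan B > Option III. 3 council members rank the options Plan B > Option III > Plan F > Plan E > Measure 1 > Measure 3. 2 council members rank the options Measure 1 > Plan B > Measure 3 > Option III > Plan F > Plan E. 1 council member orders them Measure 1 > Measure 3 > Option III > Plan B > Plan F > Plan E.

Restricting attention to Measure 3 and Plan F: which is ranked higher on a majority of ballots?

Ballots ranking Measure 3 above Plan F: 2 + 2 + 1 = 5.
Ballots ranking Plan F above Measure 3: 11 − 5 = 6.
Plan F wins the head-to-head 6–5.

Plan F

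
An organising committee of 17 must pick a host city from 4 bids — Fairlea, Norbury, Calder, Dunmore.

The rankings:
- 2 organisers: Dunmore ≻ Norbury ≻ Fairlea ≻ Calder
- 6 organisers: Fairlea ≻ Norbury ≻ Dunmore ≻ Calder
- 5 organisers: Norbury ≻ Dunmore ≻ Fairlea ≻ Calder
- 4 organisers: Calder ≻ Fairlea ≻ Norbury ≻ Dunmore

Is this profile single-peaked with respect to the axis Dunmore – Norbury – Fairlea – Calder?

yes

Axis positions: Dunmore=1, Norbury=2, Fairlea=3, Calder=4.
Type 1 (peak Dunmore at position 1): ranking walks positions 1-2-3-4, expanding outward from the peak — single-peaked.
Type 2 (peak Fairlea at position 3): ranking walks positions 3-2-1-4, expanding outward from the peak — single-peaked.
Type 3 (peak Norbury at position 2): ranking walks positions 2-1-3-4, expanding outward from the peak — single-peaked.
Type 4 (peak Calder at position 4): ranking walks positions 4-3-2-1, expanding outward from the peak — single-peaked.
Every ranking is single-peaked on this axis.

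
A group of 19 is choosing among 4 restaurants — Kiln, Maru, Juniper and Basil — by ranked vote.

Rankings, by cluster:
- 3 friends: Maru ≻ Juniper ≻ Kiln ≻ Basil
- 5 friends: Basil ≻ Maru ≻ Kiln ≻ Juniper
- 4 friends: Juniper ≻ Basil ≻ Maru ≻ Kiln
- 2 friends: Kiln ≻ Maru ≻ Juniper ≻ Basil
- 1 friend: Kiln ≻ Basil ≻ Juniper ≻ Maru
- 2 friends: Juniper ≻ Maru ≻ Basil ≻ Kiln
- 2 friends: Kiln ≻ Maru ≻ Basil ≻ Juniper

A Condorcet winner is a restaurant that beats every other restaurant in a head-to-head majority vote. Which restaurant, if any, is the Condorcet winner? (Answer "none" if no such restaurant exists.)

none

Head-to-head results (19 friends):
Kiln vs Maru: 2+1+2 = 5 for Kiln, 14 for Maru — Maru by 14–5.
Kiln vs Juniper: 5+2+1+2 = 10 for Kiln, 9 for Juniper — Kiln by 10–9.
Kiln vs Basil: Kiln is ranked higher on 3+2+1+2 = 8 ballots, Basil on 11. Basil wins 11–8.
Maru vs Juniper: Maru is ranked higher on 3+5+2+2 = 12 ballots, Juniper on 7. Maru wins 12–7.
Maru vs Basil: 9 to 10, Basil.
Juniper vs Basil: 3+4+2+2 = 11 for Juniper, 8 for Basil — Juniper by 11–8.
Every restaurant loses at least once (Kiln loses to Maru; Maru loses to Basil; Juniper loses to Kiln; Basil loses to Juniper). The majority relation contains the cycle Kiln → Juniper → Basil → Kiln, so there is no Condorcet winner.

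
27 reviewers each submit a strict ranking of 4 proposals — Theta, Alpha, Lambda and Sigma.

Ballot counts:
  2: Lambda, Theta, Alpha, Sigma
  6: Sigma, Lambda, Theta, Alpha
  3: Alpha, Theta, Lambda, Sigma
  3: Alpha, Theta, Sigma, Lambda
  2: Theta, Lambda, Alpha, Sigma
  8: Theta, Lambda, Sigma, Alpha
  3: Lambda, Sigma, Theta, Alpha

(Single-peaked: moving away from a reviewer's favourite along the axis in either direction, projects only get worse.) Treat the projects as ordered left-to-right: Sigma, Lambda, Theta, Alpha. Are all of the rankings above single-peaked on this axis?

no

Axis positions: Sigma=1, Lambda=2, Theta=3, Alpha=4.
Type 1 (peak Lambda at position 2): ranking walks positions 2-3-4-1, expanding outward from the peak — single-peaked.
Type 2 (peak Sigma at position 1): ranking walks positions 1-2-3-4, expanding outward from the peak — single-peaked.
Type 3 (peak Alpha at position 4): ranking walks positions 4-3-2-1, expanding outward from the peak — single-peaked.
Type 4: ranking walks positions 4-3-1-2; Sigma is ranked above Lambda even though Lambda lies between Sigma and the peak Alpha on the axis — preferences dip and rise again. Not single-peaked.
Type 5 (peak Theta at position 3): ranking walks positions 3-2-4-1, expanding outward from the peak — single-peaked.
Type 6 (peak Theta at position 3): ranking walks positions 3-2-1-4, expanding outward from the peak — single-peaked.
Type 7 (peak Lambda at position 2): ranking walks positions 2-1-3-4, expanding outward from the peak — single-peaked.
Type 4 violates single-peakedness, so the profile is not single-peaked on this axis.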